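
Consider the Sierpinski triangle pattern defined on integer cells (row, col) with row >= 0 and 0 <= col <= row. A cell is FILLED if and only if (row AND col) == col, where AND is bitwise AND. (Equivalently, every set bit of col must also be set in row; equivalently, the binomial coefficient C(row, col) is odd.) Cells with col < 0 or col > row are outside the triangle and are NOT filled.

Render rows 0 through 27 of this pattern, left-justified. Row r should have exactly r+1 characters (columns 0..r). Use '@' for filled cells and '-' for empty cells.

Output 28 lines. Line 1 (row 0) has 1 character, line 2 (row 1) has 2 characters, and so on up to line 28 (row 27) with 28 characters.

r0=0: @
r1=1: @@
r2=10: @-@
r3=11: @@@@
r4=100: @---@
r5=101: @@--@@
r6=110: @-@-@-@
r7=111: @@@@@@@@
r8=1000: @-------@
r9=1001: @@------@@
r10=1010: @-@-----@-@
r11=1011: @@@@----@@@@
r12=1100: @---@---@---@
r13=1101: @@--@@--@@--@@
r14=1110: @-@-@-@-@-@-@-@
r15=1111: @@@@@@@@@@@@@@@@
r16=10000: @---------------@
r17=10001: @@--------------@@
r18=10010: @-@-------------@-@
r19=10011: @@@@------------@@@@
r20=10100: @---@-----------@---@
r21=10101: @@--@@----------@@--@@
r22=10110: @-@-@-@---------@-@-@-@
r23=10111: @@@@@@@@--------@@@@@@@@
r24=11000: @-------@-------@-------@
r25=11001: @@------@@------@@------@@
r26=11010: @-@-----@-@-----@-@-----@-@
r27=11011: @@@@----@@@@----@@@@----@@@@

Answer: @
@@
@-@
@@@@
@---@
@@--@@
@-@-@-@
@@@@@@@@
@-------@
@@------@@
@-@-----@-@
@@@@----@@@@
@---@---@---@
@@--@@--@@--@@
@-@-@-@-@-@-@-@
@@@@@@@@@@@@@@@@
@---------------@
@@--------------@@
@-@-------------@-@
@@@@------------@@@@
@---@-----------@---@
@@--@@----------@@--@@
@-@-@-@---------@-@-@-@
@@@@@@@@--------@@@@@@@@
@-------@-------@-------@
@@------@@------@@------@@
@-@-----@-@-----@-@-----@-@
@@@@----@@@@----@@@@----@@@@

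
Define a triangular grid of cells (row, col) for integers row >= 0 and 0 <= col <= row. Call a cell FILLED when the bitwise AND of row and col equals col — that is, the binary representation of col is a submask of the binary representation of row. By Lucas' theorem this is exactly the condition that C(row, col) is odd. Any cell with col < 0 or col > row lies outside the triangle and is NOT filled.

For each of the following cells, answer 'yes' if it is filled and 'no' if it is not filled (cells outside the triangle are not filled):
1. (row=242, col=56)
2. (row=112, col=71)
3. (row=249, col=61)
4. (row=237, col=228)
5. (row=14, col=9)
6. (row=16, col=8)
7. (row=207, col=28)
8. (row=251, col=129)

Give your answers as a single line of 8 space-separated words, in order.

(242,56): row=0b11110010, col=0b111000, row AND col = 0b110000 = 48; 48 != 56 -> empty
(112,71): row=0b1110000, col=0b1000111, row AND col = 0b1000000 = 64; 64 != 71 -> empty
(249,61): row=0b11111001, col=0b111101, row AND col = 0b111001 = 57; 57 != 61 -> empty
(237,228): row=0b11101101, col=0b11100100, row AND col = 0b11100100 = 228; 228 == 228 -> filled
(14,9): row=0b1110, col=0b1001, row AND col = 0b1000 = 8; 8 != 9 -> empty
(16,8): row=0b10000, col=0b1000, row AND col = 0b0 = 0; 0 != 8 -> empty
(207,28): row=0b11001111, col=0b11100, row AND col = 0b1100 = 12; 12 != 28 -> empty
(251,129): row=0b11111011, col=0b10000001, row AND col = 0b10000001 = 129; 129 == 129 -> filled

Answer: no no no yes no no no yes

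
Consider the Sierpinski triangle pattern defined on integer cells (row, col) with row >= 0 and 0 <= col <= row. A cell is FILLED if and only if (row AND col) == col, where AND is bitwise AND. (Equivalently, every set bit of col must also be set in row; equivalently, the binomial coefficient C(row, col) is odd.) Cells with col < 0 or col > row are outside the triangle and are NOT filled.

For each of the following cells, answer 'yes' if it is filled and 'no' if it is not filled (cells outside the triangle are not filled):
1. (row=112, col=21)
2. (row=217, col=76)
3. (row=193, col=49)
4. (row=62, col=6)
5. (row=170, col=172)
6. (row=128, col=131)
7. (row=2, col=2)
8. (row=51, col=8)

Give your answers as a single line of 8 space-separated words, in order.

Answer: no no no yes no no yes no

Derivation:
(112,21): row=0b1110000, col=0b10101, row AND col = 0b10000 = 16; 16 != 21 -> empty
(217,76): row=0b11011001, col=0b1001100, row AND col = 0b1001000 = 72; 72 != 76 -> empty
(193,49): row=0b11000001, col=0b110001, row AND col = 0b1 = 1; 1 != 49 -> empty
(62,6): row=0b111110, col=0b110, row AND col = 0b110 = 6; 6 == 6 -> filled
(170,172): col outside [0, 170] -> not filled
(128,131): col outside [0, 128] -> not filled
(2,2): row=0b10, col=0b10, row AND col = 0b10 = 2; 2 == 2 -> filled
(51,8): row=0b110011, col=0b1000, row AND col = 0b0 = 0; 0 != 8 -> empty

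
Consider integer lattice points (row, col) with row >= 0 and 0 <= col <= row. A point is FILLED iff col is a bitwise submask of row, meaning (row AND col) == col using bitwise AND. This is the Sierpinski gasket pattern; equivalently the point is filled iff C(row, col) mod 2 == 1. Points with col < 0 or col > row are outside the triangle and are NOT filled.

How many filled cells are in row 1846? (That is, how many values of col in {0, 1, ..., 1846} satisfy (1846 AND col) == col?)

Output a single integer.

Answer: 128

Derivation:
1846 in binary = 11100110110
popcount(1846) = number of 1-bits in 11100110110 = 7
A col c satisfies (1846 AND c) == c iff every set bit of c is also set in 1846; each of the 7 set bits of 1846 can independently be on or off in c.
count = 2^7 = 128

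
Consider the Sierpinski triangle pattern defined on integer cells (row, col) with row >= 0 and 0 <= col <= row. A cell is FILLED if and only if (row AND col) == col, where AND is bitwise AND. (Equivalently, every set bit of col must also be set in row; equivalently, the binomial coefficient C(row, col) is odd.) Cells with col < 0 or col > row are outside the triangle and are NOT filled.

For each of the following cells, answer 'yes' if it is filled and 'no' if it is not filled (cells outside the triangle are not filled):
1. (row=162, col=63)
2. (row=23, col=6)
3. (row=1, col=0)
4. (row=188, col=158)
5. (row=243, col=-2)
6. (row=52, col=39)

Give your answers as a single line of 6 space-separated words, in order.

Answer: no yes yes no no no

Derivation:
(162,63): row=0b10100010, col=0b111111, row AND col = 0b100010 = 34; 34 != 63 -> empty
(23,6): row=0b10111, col=0b110, row AND col = 0b110 = 6; 6 == 6 -> filled
(1,0): row=0b1, col=0b0, row AND col = 0b0 = 0; 0 == 0 -> filled
(188,158): row=0b10111100, col=0b10011110, row AND col = 0b10011100 = 156; 156 != 158 -> empty
(243,-2): col outside [0, 243] -> not filled
(52,39): row=0b110100, col=0b100111, row AND col = 0b100100 = 36; 36 != 39 -> empty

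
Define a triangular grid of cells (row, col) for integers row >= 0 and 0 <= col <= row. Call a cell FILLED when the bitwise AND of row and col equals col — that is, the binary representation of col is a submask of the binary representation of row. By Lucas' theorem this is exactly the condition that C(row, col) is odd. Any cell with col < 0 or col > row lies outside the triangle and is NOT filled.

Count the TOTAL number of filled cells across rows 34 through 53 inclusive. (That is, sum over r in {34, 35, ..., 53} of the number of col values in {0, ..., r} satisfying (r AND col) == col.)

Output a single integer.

Answer: 216

Derivation:
r34=100010 pc2: +4 =4
r35=100011 pc3: +8 =12
r36=100100 pc2: +4 =16
r37=100101 pc3: +8 =24
r38=100110 pc3: +8 =32
r39=100111 pc4: +16 =48
r40=101000 pc2: +4 =52
r41=101001 pc3: +8 =60
r42=101010 pc3: +8 =68
r43=101011 pc4: +16 =84
r44=101100 pc3: +8 =92
r45=101101 pc4: +16 =108
r46=101110 pc4: +16 =124
r47=101111 pc5: +32 =156
r48=110000 pc2: +4 =160
r49=110001 pc3: +8 =168
r50=110010 pc3: +8 =176
r51=110011 pc4: +16 =192
r52=110100 pc3: +8 =200
r53=110101 pc4: +16 =216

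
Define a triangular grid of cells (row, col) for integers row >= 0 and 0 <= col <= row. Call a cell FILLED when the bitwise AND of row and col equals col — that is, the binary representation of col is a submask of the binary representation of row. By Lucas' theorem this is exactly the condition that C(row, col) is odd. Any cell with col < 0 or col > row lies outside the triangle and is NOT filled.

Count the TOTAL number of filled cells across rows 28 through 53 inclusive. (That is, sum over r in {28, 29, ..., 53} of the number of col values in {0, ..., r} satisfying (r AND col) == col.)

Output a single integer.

r28=11100 pc3: +8 =8
r29=11101 pc4: +16 =24
r30=11110 pc4: +16 =40
r31=11111 pc5: +32 =72
r32=100000 pc1: +2 =74
r33=100001 pc2: +4 =78
r34=100010 pc2: +4 =82
r35=100011 pc3: +8 =90
r36=100100 pc2: +4 =94
r37=100101 pc3: +8 =102
r38=100110 pc3: +8 =110
r39=100111 pc4: +16 =126
r40=101000 pc2: +4 =130
r41=101001 pc3: +8 =138
r42=101010 pc3: +8 =146
r43=101011 pc4: +16 =162
r44=101100 pc3: +8 =170
r45=101101 pc4: +16 =186
r46=101110 pc4: +16 =202
r47=101111 pc5: +32 =234
r48=110000 pc2: +4 =238
r49=110001 pc3: +8 =246
r50=110010 pc3: +8 =254
r51=110011 pc4: +16 =270
r52=110100 pc3: +8 =278
r53=110101 pc4: +16 =294

Answer: 294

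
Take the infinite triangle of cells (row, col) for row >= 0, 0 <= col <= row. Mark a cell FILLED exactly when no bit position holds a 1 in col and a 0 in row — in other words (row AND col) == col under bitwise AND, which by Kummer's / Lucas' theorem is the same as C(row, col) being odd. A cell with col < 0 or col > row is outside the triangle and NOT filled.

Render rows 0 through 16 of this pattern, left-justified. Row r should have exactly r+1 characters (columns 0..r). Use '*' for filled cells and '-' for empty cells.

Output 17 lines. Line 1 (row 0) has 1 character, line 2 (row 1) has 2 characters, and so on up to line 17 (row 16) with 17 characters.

Answer: *
**
*-*
****
*---*
**--**
*-*-*-*
********
*-------*
**------**
*-*-----*-*
****----****
*---*---*---*
**--**--**--**
*-*-*-*-*-*-*-*
****************
*---------------*

Derivation:
r0=0: *
r1=1: **
r2=10: *-*
r3=11: ****
r4=100: *---*
r5=101: **--**
r6=110: *-*-*-*
r7=111: ********
r8=1000: *-------*
r9=1001: **------**
r10=1010: *-*-----*-*
r11=1011: ****----****
r12=1100: *---*---*---*
r13=1101: **--**--**--**
r14=1110: *-*-*-*-*-*-*-*
r15=1111: ****************
r16=10000: *---------------*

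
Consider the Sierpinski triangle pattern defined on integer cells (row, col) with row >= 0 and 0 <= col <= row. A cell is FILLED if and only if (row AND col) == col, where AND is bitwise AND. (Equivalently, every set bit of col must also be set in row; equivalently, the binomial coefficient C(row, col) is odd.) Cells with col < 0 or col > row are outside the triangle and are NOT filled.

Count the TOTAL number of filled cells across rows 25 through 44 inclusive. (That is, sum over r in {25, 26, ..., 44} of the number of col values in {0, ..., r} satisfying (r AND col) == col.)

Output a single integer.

Answer: 202

Derivation:
r25=11001 pc3: +8 =8
r26=11010 pc3: +8 =16
r27=11011 pc4: +16 =32
r28=11100 pc3: +8 =40
r29=11101 pc4: +16 =56
r30=11110 pc4: +16 =72
r31=11111 pc5: +32 =104
r32=100000 pc1: +2 =106
r33=100001 pc2: +4 =110
r34=100010 pc2: +4 =114
r35=100011 pc3: +8 =122
r36=100100 pc2: +4 =126
r37=100101 pc3: +8 =134
r38=100110 pc3: +8 =142
r39=100111 pc4: +16 =158
r40=101000 pc2: +4 =162
r41=101001 pc3: +8 =170
r42=101010 pc3: +8 =178
r43=101011 pc4: +16 =194
r44=101100 pc3: +8 =202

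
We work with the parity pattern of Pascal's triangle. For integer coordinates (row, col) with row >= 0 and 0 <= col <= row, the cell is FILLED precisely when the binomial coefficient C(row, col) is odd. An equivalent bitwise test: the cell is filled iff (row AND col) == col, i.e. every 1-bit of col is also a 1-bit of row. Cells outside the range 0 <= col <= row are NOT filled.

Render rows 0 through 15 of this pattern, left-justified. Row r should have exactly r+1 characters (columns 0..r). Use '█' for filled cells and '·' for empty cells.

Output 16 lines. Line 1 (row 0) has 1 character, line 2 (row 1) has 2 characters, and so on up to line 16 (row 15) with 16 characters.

Answer: █
██
█·█
████
█···█
██··██
█·█·█·█
████████
█·······█
██······██
█·█·····█·█
████····████
█···█···█···█
██··██··██··██
█·█·█·█·█·█·█·█
████████████████

Derivation:
r0=0: █
r1=1: ██
r2=10: █·█
r3=11: ████
r4=100: █···█
r5=101: ██··██
r6=110: █·█·█·█
r7=111: ████████
r8=1000: █·······█
r9=1001: ██······██
r10=1010: █·█·····█·█
r11=1011: ████····████
r12=1100: █···█···█···█
r13=1101: ██··██··██··██
r14=1110: █·█·█·█·█·█·█·█
r15=1111: ████████████████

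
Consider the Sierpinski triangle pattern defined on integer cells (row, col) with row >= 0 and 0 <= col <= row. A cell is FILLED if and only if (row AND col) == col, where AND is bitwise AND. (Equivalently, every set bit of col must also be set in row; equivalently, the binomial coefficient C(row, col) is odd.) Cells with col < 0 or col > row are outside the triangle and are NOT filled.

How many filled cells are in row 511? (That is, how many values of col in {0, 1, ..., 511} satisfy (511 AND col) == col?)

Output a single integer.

511 in binary = 111111111
popcount(511) = number of 1-bits in 111111111 = 9
A col c satisfies (511 AND c) == c iff every set bit of c is also set in 511; each of the 9 set bits of 511 can independently be on or off in c.
count = 2^9 = 512

Answer: 512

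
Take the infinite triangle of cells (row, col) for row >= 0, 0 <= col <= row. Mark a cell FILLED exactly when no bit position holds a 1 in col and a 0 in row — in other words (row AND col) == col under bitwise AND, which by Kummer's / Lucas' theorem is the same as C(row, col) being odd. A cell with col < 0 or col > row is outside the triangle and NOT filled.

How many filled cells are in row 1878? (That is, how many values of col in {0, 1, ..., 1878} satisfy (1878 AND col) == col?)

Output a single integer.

Answer: 128

Derivation:
1878 in binary = 11101010110
popcount(1878) = number of 1-bits in 11101010110 = 7
A col c satisfies (1878 AND c) == c iff every set bit of c is also set in 1878; each of the 7 set bits of 1878 can independently be on or off in c.
count = 2^7 = 128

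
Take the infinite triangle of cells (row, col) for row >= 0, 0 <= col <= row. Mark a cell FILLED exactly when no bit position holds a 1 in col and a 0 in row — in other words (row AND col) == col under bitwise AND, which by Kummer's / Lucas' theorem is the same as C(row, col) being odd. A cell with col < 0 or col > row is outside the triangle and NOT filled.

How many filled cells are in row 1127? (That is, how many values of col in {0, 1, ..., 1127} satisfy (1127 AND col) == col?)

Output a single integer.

Answer: 64

Derivation:
1127 in binary = 10001100111
popcount(1127) = number of 1-bits in 10001100111 = 6
A col c satisfies (1127 AND c) == c iff every set bit of c is also set in 1127; each of the 6 set bits of 1127 can independently be on or off in c.
count = 2^6 = 64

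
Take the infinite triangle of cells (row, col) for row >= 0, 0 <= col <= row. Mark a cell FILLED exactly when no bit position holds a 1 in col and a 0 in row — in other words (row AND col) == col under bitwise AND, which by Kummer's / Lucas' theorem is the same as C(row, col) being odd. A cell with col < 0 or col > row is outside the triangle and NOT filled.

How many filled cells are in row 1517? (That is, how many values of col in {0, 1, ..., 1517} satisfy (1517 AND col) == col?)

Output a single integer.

Answer: 256

Derivation:
1517 in binary = 10111101101
popcount(1517) = number of 1-bits in 10111101101 = 8
A col c satisfies (1517 AND c) == c iff every set bit of c is also set in 1517; each of the 8 set bits of 1517 can independently be on or off in c.
count = 2^8 = 256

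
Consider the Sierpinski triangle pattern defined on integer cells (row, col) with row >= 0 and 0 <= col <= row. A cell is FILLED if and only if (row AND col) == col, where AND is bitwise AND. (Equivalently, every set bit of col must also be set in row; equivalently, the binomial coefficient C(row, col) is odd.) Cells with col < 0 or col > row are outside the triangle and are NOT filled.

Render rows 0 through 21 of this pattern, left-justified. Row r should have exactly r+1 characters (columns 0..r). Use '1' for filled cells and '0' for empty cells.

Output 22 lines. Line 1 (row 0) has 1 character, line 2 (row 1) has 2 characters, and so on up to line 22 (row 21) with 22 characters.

Answer: 1
11
101
1111
10001
110011
1010101
11111111
100000001
1100000011
10100000101
111100001111
1000100010001
11001100110011
101010101010101
1111111111111111
10000000000000001
110000000000000011
1010000000000000101
11110000000000001111
100010000000000010001
1100110000000000110011

Derivation:
r0=0: 1
r1=1: 11
r2=10: 101
r3=11: 1111
r4=100: 10001
r5=101: 110011
r6=110: 1010101
r7=111: 11111111
r8=1000: 100000001
r9=1001: 1100000011
r10=1010: 10100000101
r11=1011: 111100001111
r12=1100: 1000100010001
r13=1101: 11001100110011
r14=1110: 101010101010101
r15=1111: 1111111111111111
r16=10000: 10000000000000001
r17=10001: 110000000000000011
r18=10010: 1010000000000000101
r19=10011: 11110000000000001111
r20=10100: 100010000000000010001
r21=10101: 1100110000000000110011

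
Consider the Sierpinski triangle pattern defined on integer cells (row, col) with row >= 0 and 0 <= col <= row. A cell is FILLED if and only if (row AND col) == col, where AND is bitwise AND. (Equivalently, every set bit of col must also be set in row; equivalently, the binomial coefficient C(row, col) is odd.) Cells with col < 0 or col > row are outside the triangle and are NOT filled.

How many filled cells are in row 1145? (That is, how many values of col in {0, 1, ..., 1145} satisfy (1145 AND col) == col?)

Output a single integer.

1145 in binary = 10001111001
popcount(1145) = number of 1-bits in 10001111001 = 6
A col c satisfies (1145 AND c) == c iff every set bit of c is also set in 1145; each of the 6 set bits of 1145 can independently be on or off in c.
count = 2^6 = 64

Answer: 64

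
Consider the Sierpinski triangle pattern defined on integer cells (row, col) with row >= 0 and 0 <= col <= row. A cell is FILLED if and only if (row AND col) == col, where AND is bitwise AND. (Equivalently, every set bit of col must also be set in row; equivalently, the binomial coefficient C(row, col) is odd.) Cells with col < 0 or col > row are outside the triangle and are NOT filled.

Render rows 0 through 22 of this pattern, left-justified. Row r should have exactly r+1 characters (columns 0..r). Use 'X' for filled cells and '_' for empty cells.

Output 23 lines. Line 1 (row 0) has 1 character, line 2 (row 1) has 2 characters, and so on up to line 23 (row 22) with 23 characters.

r0=0: X
r1=1: XX
r2=10: X_X
r3=11: XXXX
r4=100: X___X
r5=101: XX__XX
r6=110: X_X_X_X
r7=111: XXXXXXXX
r8=1000: X_______X
r9=1001: XX______XX
r10=1010: X_X_____X_X
r11=1011: XXXX____XXXX
r12=1100: X___X___X___X
r13=1101: XX__XX__XX__XX
r14=1110: X_X_X_X_X_X_X_X
r15=1111: XXXXXXXXXXXXXXXX
r16=10000: X_______________X
r17=10001: XX______________XX
r18=10010: X_X_____________X_X
r19=10011: XXXX____________XXXX
r20=10100: X___X___________X___X
r21=10101: XX__XX__________XX__XX
r22=10110: X_X_X_X_________X_X_X_X

Answer: X
XX
X_X
XXXX
X___X
XX__XX
X_X_X_X
XXXXXXXX
X_______X
XX______XX
X_X_____X_X
XXXX____XXXX
X___X___X___X
XX__XX__XX__XX
X_X_X_X_X_X_X_X
XXXXXXXXXXXXXXXX
X_______________X
XX______________XX
X_X_____________X_X
XXXX____________XXXX
X___X___________X___X
XX__XX__________XX__XX
X_X_X_X_________X_X_X_X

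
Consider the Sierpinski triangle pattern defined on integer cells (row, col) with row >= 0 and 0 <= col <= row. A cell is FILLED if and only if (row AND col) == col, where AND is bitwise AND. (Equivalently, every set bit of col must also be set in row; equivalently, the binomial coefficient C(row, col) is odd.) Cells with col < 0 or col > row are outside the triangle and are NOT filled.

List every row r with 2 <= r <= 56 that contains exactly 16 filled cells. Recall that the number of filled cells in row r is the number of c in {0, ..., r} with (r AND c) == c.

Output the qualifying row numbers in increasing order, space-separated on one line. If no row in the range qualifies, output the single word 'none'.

Answer: 15 23 27 29 30 39 43 45 46 51 53 54

Derivation:
Row r has 2^popcount(r) filled cells, so we need popcount(r) = log2(16) = 4.
Scan r = 2..56 and keep those with exactly 4 one-bits:
r=2=10 popcount=1 -> skip
r=3=11 popcount=2 -> skip
r=4=100 popcount=1 -> skip
r=5=101 popcount=2 -> skip
r=6=110 popcount=2 -> skip
r=7=111 popcount=3 -> skip
r=8=1000 popcount=1 -> skip
r=9=1001 popcount=2 -> skip
r=10=1010 popcount=2 -> skip
r=11=1011 popcount=3 -> skip
r=12=1100 popcount=2 -> skip
r=13=1101 popcount=3 -> skip
r=14=1110 popcount=3 -> skip
r=15=1111 popcount=4 -> KEEP
r=16=10000 popcount=1 -> skip
r=17=10001 popcount=2 -> skip
r=18=10010 popcount=2 -> skip
r=19=10011 popcount=3 -> skip
r=20=10100 popcount=2 -> skip
r=21=10101 popcount=3 -> skip
r=22=10110 popcount=3 -> skip
r=23=10111 popcount=4 -> KEEP
r=24=11000 popcount=2 -> skip
r=25=11001 popcount=3 -> skip
r=26=11010 popcount=3 -> skip
r=27=11011 popcount=4 -> KEEP
r=28=11100 popcount=3 -> skip
r=29=11101 popcount=4 -> KEEP
r=30=11110 popcount=4 -> KEEP
r=31=11111 popcount=5 -> skip
r=32=100000 popcount=1 -> skip
r=33=100001 popcount=2 -> skip
r=34=100010 popcount=2 -> skip
r=35=100011 popcount=3 -> skip
r=36=100100 popcount=2 -> skip
r=37=100101 popcount=3 -> skip
r=38=100110 popcount=3 -> skip
r=39=100111 popcount=4 -> KEEP
r=40=101000 popcount=2 -> skip
r=41=101001 popcount=3 -> skip
r=42=101010 popcount=3 -> skip
r=43=101011 popcount=4 -> KEEP
r=44=101100 popcount=3 -> skip
r=45=101101 popcount=4 -> KEEP
r=46=101110 popcount=4 -> KEEP
r=47=101111 popcount=5 -> skip
r=48=110000 popcount=2 -> skip
r=49=110001 popcount=3 -> skip
r=50=110010 popcount=3 -> skip
r=51=110011 popcount=4 -> KEEP
r=52=110100 popcount=3 -> skip
r=53=110101 popcount=4 -> KEEP
r=54=110110 popcount=4 -> KEEP
r=55=110111 popcount=5 -> skip
r=56=111000 popcount=3 -> skip
Kept rows: 15 23 27 29 30 39 43 45 46 51 53 54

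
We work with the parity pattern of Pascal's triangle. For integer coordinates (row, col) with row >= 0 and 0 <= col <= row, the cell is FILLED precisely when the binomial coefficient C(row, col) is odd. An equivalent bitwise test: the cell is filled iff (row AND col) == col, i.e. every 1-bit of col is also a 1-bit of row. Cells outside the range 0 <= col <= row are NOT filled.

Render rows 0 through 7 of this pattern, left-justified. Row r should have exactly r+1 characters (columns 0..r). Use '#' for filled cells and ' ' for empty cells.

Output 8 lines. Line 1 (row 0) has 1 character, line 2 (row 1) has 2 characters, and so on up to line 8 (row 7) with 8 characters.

Answer: #
##
# #
####
#   #
##  ##
# # # #
########

Derivation:
r0=0: #
r1=1: ##
r2=10: # #
r3=11: ####
r4=100: #   #
r5=101: ##  ##
r6=110: # # # #
r7=111: ########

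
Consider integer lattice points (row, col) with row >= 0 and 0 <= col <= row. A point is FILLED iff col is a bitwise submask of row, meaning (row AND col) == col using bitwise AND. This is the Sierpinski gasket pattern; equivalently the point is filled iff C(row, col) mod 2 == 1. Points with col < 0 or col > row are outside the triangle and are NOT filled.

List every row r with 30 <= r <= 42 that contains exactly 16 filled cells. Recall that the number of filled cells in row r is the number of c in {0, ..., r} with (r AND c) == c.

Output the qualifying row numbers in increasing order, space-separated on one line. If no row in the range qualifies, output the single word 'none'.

Row r has 2^popcount(r) filled cells, so we need popcount(r) = log2(16) = 4.
Scan r = 30..42 and keep those with exactly 4 one-bits:
r=30=11110 popcount=4 -> KEEP
r=31=11111 popcount=5 -> skip
r=32=100000 popcount=1 -> skip
r=33=100001 popcount=2 -> skip
r=34=100010 popcount=2 -> skip
r=35=100011 popcount=3 -> skip
r=36=100100 popcount=2 -> skip
r=37=100101 popcount=3 -> skip
r=38=100110 popcount=3 -> skip
r=39=100111 popcount=4 -> KEEP
r=40=101000 popcount=2 -> skip
r=41=101001 popcount=3 -> skip
r=42=101010 popcount=3 -> skip
Kept rows: 30 39

Answer: 30 39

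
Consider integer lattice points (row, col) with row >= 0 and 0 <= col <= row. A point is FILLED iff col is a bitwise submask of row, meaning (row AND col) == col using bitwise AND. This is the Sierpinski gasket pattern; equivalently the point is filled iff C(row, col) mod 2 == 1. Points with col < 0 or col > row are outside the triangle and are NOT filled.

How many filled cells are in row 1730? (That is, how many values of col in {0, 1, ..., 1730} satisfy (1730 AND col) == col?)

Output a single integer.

Answer: 32

Derivation:
1730 in binary = 11011000010
popcount(1730) = number of 1-bits in 11011000010 = 5
A col c satisfies (1730 AND c) == c iff every set bit of c is also set in 1730; each of the 5 set bits of 1730 can independently be on or off in c.
count = 2^5 = 32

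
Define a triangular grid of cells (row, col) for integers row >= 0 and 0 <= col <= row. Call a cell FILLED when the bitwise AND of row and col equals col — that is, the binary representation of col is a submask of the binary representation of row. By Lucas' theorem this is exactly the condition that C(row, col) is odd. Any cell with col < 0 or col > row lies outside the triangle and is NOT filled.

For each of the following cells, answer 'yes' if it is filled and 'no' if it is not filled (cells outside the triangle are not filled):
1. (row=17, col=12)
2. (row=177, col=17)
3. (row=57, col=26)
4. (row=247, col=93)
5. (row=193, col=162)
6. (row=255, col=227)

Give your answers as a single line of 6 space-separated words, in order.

(17,12): row=0b10001, col=0b1100, row AND col = 0b0 = 0; 0 != 12 -> empty
(177,17): row=0b10110001, col=0b10001, row AND col = 0b10001 = 17; 17 == 17 -> filled
(57,26): row=0b111001, col=0b11010, row AND col = 0b11000 = 24; 24 != 26 -> empty
(247,93): row=0b11110111, col=0b1011101, row AND col = 0b1010101 = 85; 85 != 93 -> empty
(193,162): row=0b11000001, col=0b10100010, row AND col = 0b10000000 = 128; 128 != 162 -> empty
(255,227): row=0b11111111, col=0b11100011, row AND col = 0b11100011 = 227; 227 == 227 -> filled

Answer: no yes no no no yes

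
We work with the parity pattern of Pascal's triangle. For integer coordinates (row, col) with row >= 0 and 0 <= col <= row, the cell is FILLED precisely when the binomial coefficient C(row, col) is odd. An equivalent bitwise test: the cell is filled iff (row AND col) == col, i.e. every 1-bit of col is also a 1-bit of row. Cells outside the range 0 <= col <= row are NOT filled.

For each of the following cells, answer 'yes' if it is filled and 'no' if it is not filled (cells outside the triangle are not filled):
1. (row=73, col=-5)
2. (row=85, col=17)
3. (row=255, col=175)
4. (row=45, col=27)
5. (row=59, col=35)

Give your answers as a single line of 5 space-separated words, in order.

Answer: no yes yes no yes

Derivation:
(73,-5): col outside [0, 73] -> not filled
(85,17): row=0b1010101, col=0b10001, row AND col = 0b10001 = 17; 17 == 17 -> filled
(255,175): row=0b11111111, col=0b10101111, row AND col = 0b10101111 = 175; 175 == 175 -> filled
(45,27): row=0b101101, col=0b11011, row AND col = 0b1001 = 9; 9 != 27 -> empty
(59,35): row=0b111011, col=0b100011, row AND col = 0b100011 = 35; 35 == 35 -> filled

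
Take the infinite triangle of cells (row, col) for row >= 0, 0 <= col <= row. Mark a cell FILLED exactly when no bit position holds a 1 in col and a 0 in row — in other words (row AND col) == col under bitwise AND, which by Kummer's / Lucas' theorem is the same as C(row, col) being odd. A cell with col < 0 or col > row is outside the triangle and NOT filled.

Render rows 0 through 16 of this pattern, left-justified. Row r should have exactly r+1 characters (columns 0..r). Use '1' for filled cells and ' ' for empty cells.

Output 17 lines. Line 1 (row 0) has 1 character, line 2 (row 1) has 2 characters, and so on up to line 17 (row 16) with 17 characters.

r0=0: 1
r1=1: 11
r2=10: 1 1
r3=11: 1111
r4=100: 1   1
r5=101: 11  11
r6=110: 1 1 1 1
r7=111: 11111111
r8=1000: 1       1
r9=1001: 11      11
r10=1010: 1 1     1 1
r11=1011: 1111    1111
r12=1100: 1   1   1   1
r13=1101: 11  11  11  11
r14=1110: 1 1 1 1 1 1 1 1
r15=1111: 1111111111111111
r16=10000: 1               1

Answer: 1
11
1 1
1111
1   1
11  11
1 1 1 1
11111111
1       1
11      11
1 1     1 1
1111    1111
1   1   1   1
11  11  11  11
1 1 1 1 1 1 1 1
1111111111111111
1               1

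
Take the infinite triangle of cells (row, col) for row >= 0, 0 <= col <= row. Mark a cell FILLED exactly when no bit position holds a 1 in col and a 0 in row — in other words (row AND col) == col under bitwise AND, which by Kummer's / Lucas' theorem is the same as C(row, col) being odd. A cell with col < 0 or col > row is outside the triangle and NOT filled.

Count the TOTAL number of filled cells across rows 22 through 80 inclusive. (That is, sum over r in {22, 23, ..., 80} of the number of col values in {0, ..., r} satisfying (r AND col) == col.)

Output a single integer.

r22=10110 pc3: +8 =8
r23=10111 pc4: +16 =24
r24=11000 pc2: +4 =28
r25=11001 pc3: +8 =36
r26=11010 pc3: +8 =44
r27=11011 pc4: +16 =60
r28=11100 pc3: +8 =68
r29=11101 pc4: +16 =84
r30=11110 pc4: +16 =100
r31=11111 pc5: +32 =132
r32=100000 pc1: +2 =134
r33=100001 pc2: +4 =138
r34=100010 pc2: +4 =142
r35=100011 pc3: +8 =150
r36=100100 pc2: +4 =154
r37=100101 pc3: +8 =162
r38=100110 pc3: +8 =170
r39=100111 pc4: +16 =186
r40=101000 pc2: +4 =190
r41=101001 pc3: +8 =198
r42=101010 pc3: +8 =206
r43=101011 pc4: +16 =222
r44=101100 pc3: +8 =230
r45=101101 pc4: +16 =246
r46=101110 pc4: +16 =262
r47=101111 pc5: +32 =294
r48=110000 pc2: +4 =298
r49=110001 pc3: +8 =306
r50=110010 pc3: +8 =314
r51=110011 pc4: +16 =330
r52=110100 pc3: +8 =338
r53=110101 pc4: +16 =354
r54=110110 pc4: +16 =370
r55=110111 pc5: +32 =402
r56=111000 pc3: +8 =410
r57=111001 pc4: +16 =426
r58=111010 pc4: +16 =442
r59=111011 pc5: +32 =474
r60=111100 pc4: +16 =490
r61=111101 pc5: +32 =522
r62=111110 pc5: +32 =554
r63=111111 pc6: +64 =618
r64=1000000 pc1: +2 =620
r65=1000001 pc2: +4 =624
r66=1000010 pc2: +4 =628
r67=1000011 pc3: +8 =636
r68=1000100 pc2: +4 =640
r69=1000101 pc3: +8 =648
r70=1000110 pc3: +8 =656
r71=1000111 pc4: +16 =672
r72=1001000 pc2: +4 =676
r73=1001001 pc3: +8 =684
r74=1001010 pc3: +8 =692
r75=1001011 pc4: +16 =708
r76=1001100 pc3: +8 =716
r77=1001101 pc4: +16 =732
r78=1001110 pc4: +16 =748
r79=1001111 pc5: +32 =780
r80=1010000 pc2: +4 =784

Answer: 784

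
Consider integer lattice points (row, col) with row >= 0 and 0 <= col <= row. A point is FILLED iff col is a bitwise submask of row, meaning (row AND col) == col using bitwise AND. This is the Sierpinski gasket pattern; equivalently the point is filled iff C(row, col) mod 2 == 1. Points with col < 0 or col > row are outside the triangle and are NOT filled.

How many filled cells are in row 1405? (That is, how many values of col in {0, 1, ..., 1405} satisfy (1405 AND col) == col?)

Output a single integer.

Answer: 256

Derivation:
1405 in binary = 10101111101
popcount(1405) = number of 1-bits in 10101111101 = 8
A col c satisfies (1405 AND c) == c iff every set bit of c is also set in 1405; each of the 8 set bits of 1405 can independently be on or off in c.
count = 2^8 = 256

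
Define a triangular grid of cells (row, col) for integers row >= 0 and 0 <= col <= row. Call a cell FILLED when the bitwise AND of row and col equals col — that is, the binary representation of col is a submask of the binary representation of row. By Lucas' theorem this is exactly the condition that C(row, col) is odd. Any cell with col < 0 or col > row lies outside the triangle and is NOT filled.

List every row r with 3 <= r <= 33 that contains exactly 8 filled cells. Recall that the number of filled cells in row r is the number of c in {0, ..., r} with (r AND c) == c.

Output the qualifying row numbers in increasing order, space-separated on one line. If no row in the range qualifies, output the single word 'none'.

Row r has 2^popcount(r) filled cells, so we need popcount(r) = log2(8) = 3.
Scan r = 3..33 and keep those with exactly 3 one-bits:
r=3=11 popcount=2 -> skip
r=4=100 popcount=1 -> skip
r=5=101 popcount=2 -> skip
r=6=110 popcount=2 -> skip
r=7=111 popcount=3 -> KEEP
r=8=1000 popcount=1 -> skip
r=9=1001 popcount=2 -> skip
r=10=1010 popcount=2 -> skip
r=11=1011 popcount=3 -> KEEP
r=12=1100 popcount=2 -> skip
r=13=1101 popcount=3 -> KEEP
r=14=1110 popcount=3 -> KEEP
r=15=1111 popcount=4 -> skip
r=16=10000 popcount=1 -> skip
r=17=10001 popcount=2 -> skip
r=18=10010 popcount=2 -> skip
r=19=10011 popcount=3 -> KEEP
r=20=10100 popcount=2 -> skip
r=21=10101 popcount=3 -> KEEP
r=22=10110 popcount=3 -> KEEP
r=23=10111 popcount=4 -> skip
r=24=11000 popcount=2 -> skip
r=25=11001 popcount=3 -> KEEP
r=26=11010 popcount=3 -> KEEP
r=27=11011 popcount=4 -> skip
r=28=11100 popcount=3 -> KEEP
r=29=11101 popcount=4 -> skip
r=30=11110 popcount=4 -> skip
r=31=11111 popcount=5 -> skip
r=32=100000 popcount=1 -> skip
r=33=100001 popcount=2 -> skip
Kept rows: 7 11 13 14 19 21 22 25 26 28

Answer: 7 11 13 14 19 21 22 25 26 28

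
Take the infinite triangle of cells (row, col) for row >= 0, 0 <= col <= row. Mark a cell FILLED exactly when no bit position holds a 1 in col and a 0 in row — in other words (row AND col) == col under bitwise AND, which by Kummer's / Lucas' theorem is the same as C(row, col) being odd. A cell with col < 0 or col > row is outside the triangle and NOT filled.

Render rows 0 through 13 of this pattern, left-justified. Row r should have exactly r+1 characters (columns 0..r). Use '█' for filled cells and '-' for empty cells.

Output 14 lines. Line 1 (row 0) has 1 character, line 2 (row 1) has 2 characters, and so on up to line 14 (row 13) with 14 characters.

Answer: █
██
█-█
████
█---█
██--██
█-█-█-█
████████
█-------█
██------██
█-█-----█-█
████----████
█---█---█---█
██--██--██--██

Derivation:
r0=0: █
r1=1: ██
r2=10: █-█
r3=11: ████
r4=100: █---█
r5=101: ██--██
r6=110: █-█-█-█
r7=111: ████████
r8=1000: █-------█
r9=1001: ██------██
r10=1010: █-█-----█-█
r11=1011: ████----████
r12=1100: █---█---█---█
r13=1101: ██--██--██--██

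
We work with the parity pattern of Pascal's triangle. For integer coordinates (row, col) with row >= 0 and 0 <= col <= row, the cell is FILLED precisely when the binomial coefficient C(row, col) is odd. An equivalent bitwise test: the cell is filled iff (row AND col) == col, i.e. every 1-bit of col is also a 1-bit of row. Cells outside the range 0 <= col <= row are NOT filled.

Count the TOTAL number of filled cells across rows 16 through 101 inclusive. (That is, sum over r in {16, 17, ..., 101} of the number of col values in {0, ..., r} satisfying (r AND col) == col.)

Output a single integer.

r16=10000 pc1: +2 =2
r17=10001 pc2: +4 =6
r18=10010 pc2: +4 =10
r19=10011 pc3: +8 =18
r20=10100 pc2: +4 =22
r21=10101 pc3: +8 =30
r22=10110 pc3: +8 =38
r23=10111 pc4: +16 =54
r24=11000 pc2: +4 =58
r25=11001 pc3: +8 =66
r26=11010 pc3: +8 =74
r27=11011 pc4: +16 =90
r28=11100 pc3: +8 =98
r29=11101 pc4: +16 =114
r30=11110 pc4: +16 =130
r31=11111 pc5: +32 =162
r32=100000 pc1: +2 =164
r33=100001 pc2: +4 =168
r34=100010 pc2: +4 =172
r35=100011 pc3: +8 =180
r36=100100 pc2: +4 =184
r37=100101 pc3: +8 =192
r38=100110 pc3: +8 =200
r39=100111 pc4: +16 =216
r40=101000 pc2: +4 =220
r41=101001 pc3: +8 =228
r42=101010 pc3: +8 =236
r43=101011 pc4: +16 =252
r44=101100 pc3: +8 =260
r45=101101 pc4: +16 =276
r46=101110 pc4: +16 =292
r47=101111 pc5: +32 =324
r48=110000 pc2: +4 =328
r49=110001 pc3: +8 =336
r50=110010 pc3: +8 =344
r51=110011 pc4: +16 =360
r52=110100 pc3: +8 =368
r53=110101 pc4: +16 =384
r54=110110 pc4: +16 =400
r55=110111 pc5: +32 =432
r56=111000 pc3: +8 =440
r57=111001 pc4: +16 =456
r58=111010 pc4: +16 =472
r59=111011 pc5: +32 =504
r60=111100 pc4: +16 =520
r61=111101 pc5: +32 =552
r62=111110 pc5: +32 =584
r63=111111 pc6: +64 =648
r64=1000000 pc1: +2 =650
r65=1000001 pc2: +4 =654
r66=1000010 pc2: +4 =658
r67=1000011 pc3: +8 =666
r68=1000100 pc2: +4 =670
r69=1000101 pc3: +8 =678
r70=1000110 pc3: +8 =686
r71=1000111 pc4: +16 =702
r72=1001000 pc2: +4 =706
r73=1001001 pc3: +8 =714
r74=1001010 pc3: +8 =722
r75=1001011 pc4: +16 =738
r76=1001100 pc3: +8 =746
r77=1001101 pc4: +16 =762
r78=1001110 pc4: +16 =778
r79=1001111 pc5: +32 =810
r80=1010000 pc2: +4 =814
r81=1010001 pc3: +8 =822
r82=1010010 pc3: +8 =830
r83=1010011 pc4: +16 =846
r84=1010100 pc3: +8 =854
r85=1010101 pc4: +16 =870
r86=1010110 pc4: +16 =886
r87=1010111 pc5: +32 =918
r88=1011000 pc3: +8 =926
r89=1011001 pc4: +16 =942
r90=1011010 pc4: +16 =958
r91=1011011 pc5: +32 =990
r92=1011100 pc4: +16 =1006
r93=1011101 pc5: +32 =1038
r94=1011110 pc5: +32 =1070
r95=1011111 pc6: +64 =1134
r96=1100000 pc2: +4 =1138
r97=1100001 pc3: +8 =1146
r98=1100010 pc3: +8 =1154
r99=1100011 pc4: +16 =1170
r100=1100100 pc3: +8 =1178
r101=1100101 pc4: +16 =1194

Answer: 1194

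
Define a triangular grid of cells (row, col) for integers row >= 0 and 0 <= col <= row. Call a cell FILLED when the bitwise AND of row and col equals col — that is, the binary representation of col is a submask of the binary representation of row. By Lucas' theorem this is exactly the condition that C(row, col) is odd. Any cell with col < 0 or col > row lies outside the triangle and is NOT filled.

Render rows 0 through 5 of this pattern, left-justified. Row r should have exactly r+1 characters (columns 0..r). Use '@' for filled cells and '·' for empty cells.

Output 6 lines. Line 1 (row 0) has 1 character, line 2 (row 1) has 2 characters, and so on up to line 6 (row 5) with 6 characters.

Answer: @
@@
@·@
@@@@
@···@
@@··@@

Derivation:
r0=0: @
r1=1: @@
r2=10: @·@
r3=11: @@@@
r4=100: @···@
r5=101: @@··@@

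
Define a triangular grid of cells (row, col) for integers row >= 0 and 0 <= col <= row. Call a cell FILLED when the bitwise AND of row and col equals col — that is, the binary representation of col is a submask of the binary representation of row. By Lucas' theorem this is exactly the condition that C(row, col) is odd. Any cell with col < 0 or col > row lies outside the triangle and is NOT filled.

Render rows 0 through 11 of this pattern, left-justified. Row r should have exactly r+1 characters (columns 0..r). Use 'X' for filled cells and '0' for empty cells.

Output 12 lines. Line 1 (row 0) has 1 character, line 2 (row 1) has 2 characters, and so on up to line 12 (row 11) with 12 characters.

Answer: X
XX
X0X
XXXX
X000X
XX00XX
X0X0X0X
XXXXXXXX
X0000000X
XX000000XX
X0X00000X0X
XXXX0000XXXX

Derivation:
r0=0: X
r1=1: XX
r2=10: X0X
r3=11: XXXX
r4=100: X000X
r5=101: XX00XX
r6=110: X0X0X0X
r7=111: XXXXXXXX
r8=1000: X0000000X
r9=1001: XX000000XX
r10=1010: X0X00000X0X
r11=1011: XXXX0000XXXX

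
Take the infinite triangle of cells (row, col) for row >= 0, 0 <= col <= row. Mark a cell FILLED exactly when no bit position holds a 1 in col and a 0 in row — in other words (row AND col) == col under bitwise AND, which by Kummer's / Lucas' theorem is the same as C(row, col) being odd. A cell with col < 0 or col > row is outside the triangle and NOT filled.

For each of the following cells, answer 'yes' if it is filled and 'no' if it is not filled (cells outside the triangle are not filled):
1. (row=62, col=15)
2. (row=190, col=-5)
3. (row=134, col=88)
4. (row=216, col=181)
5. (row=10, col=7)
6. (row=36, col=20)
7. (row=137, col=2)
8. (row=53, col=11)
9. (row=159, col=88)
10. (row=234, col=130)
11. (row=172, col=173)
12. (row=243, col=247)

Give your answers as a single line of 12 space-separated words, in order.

Answer: no no no no no no no no no yes no no

Derivation:
(62,15): row=0b111110, col=0b1111, row AND col = 0b1110 = 14; 14 != 15 -> empty
(190,-5): col outside [0, 190] -> not filled
(134,88): row=0b10000110, col=0b1011000, row AND col = 0b0 = 0; 0 != 88 -> empty
(216,181): row=0b11011000, col=0b10110101, row AND col = 0b10010000 = 144; 144 != 181 -> empty
(10,7): row=0b1010, col=0b111, row AND col = 0b10 = 2; 2 != 7 -> empty
(36,20): row=0b100100, col=0b10100, row AND col = 0b100 = 4; 4 != 20 -> empty
(137,2): row=0b10001001, col=0b10, row AND col = 0b0 = 0; 0 != 2 -> empty
(53,11): row=0b110101, col=0b1011, row AND col = 0b1 = 1; 1 != 11 -> empty
(159,88): row=0b10011111, col=0b1011000, row AND col = 0b11000 = 24; 24 != 88 -> empty
(234,130): row=0b11101010, col=0b10000010, row AND col = 0b10000010 = 130; 130 == 130 -> filled
(172,173): col outside [0, 172] -> not filled
(243,247): col outside [0, 243] -> not filled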